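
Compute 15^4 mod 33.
3

Use repeated squaring. Binary(4) = 100. Walk through the bits of the exponent 4 left-to-right: at each bit after the leading one, square the running value, then multiply by 15 if the bit is 1 (always reducing mod 33):
  bit 1 = 1 (leading): start with 15.
  bit 2 = 0: square 15^2 = 225 ≡ 27 (mod 33).
  bit 3 = 0: square 27^2 = 729 ≡ 3 (mod 33).
Final value: 15^4 ≡ 3 (mod 33).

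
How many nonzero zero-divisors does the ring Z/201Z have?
In Z/201Z each nonzero element is either a unit (gcd with 201 is 1) or a zero-divisor (gcd > 1). The number of units is φ(201): factorise 201 = 3 · 67, so φ(201) = (3 − 1) · (67 − 1) = 2 · 66 = 132. The nonzero elements number 201 − 1 = 200. Hence the nonzero zero-divisors number 200 − 132 = 68.

Final answer: Z/201Z has 68 nonzero zero-divisors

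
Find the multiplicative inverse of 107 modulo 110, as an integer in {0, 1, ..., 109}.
Apply the extended Euclidean algorithm to (110, 107), tracking rows (r, s, t) with s·110 + t·107 = r. Each division r_prev = q·r_cur + r_new produces the new row as (previous row) − q·(current row):
  row A: (110, 1, 0)   [1·110 + 0·107 = 110]
  row B: (107, 0, 1)   [0·110 + 1·107 = 107]
  110 = 1·107 + 3   → row C = row A − 1·row B = (3, 1, −1)   [check: 1·110 − 1·107 = 3]
  107 = 35·3 + 2   → row D = row B − 35·row C = (2, −35, 36)   [check: −35·110 + 36·107 = 2]
  3 = 1·2 + 1   → row E = row C − 1·row D = (1, 36, −37)   [check: 36·110 − 37·107 = 1]
  2 = 2·1 + 0   → remainder 0, stop. gcd = 1 (last nonzero row E).
The gcd is 1, so 107 is invertible mod 110. The last nonzero row gives 36·110 − 37·107 = 1, so t = −37. So 107^(−1) ≡ −37 ≡ 73 (mod 110). Verify: 107 · 73 = 7811 ≡ 1 (mod 110). ✓

Final answer: 107^(−1) ≡ 73 (mod 110)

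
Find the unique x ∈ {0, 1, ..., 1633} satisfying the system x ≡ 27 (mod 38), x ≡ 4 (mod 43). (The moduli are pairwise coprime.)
x ≡ 1509 (mod 1634); the representative in [0, 1634) is 1509

The moduli 38, 43 are pairwise coprime, so by the CRT there is a unique solution mod 38·43 = 1634.
Solve by successive substitution. Start with x ≡ 27 (mod 38).
  Combine with x ≡ 4 (mod 43): write x = 27 + 38·t and require 27 + 38·t ≡ 4 (mod 43), i.e. 38·t ≡ 4 − 27 ≡ 20 (mod 43). Since 38^(−1) ≡ 17 (mod 43), t ≡ 17·20 ≡ 39 (mod 43). So x ≡ 27 + 38·39 = 1509 (mod 1634).
Unique solution in [0, 1634): x = 1509.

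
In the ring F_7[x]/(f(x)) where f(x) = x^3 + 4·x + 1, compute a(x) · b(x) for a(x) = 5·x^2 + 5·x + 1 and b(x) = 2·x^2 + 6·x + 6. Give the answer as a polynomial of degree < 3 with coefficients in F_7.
Multiply as integer polynomials: a · b = 10·x^4 + 40·x^3 + 62·x^2 + 36·x + 6. Reducing coefficients mod 7: a · b ≡ 3·x^4 + 5·x^3 + 6·x^2 + x + 6. Now divide by f(x) = x^3 + 4·x + 1 in F_7[x], eliminating the leading term at each step:
  leading term 3·x^4: subtract (3·x)·f(x) = 3·x^4 + 5·x^2 + 3·x, leaving 5·x^3 + x^2 + 5·x + 6 (coefficients mod 7)
  leading term 5·x^3: subtract (5)·f(x) = 5·x^3 + 6·x + 5, leaving x^2 + 6·x + 1 (coefficients mod 7)
The degree is now < 3, so this is the remainder. Hence a · b ≡ x^2 + 6·x + 1 in F_7[x]/(f).

Final answer: a · b ≡ x^2 + 6·x + 1 (mod f(x))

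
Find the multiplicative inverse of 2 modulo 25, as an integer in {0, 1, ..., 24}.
Apply the extended Euclidean algorithm to (25, 2), tracking rows (r, s, t) with s·25 + t·2 = r. Each division r_prev = q·r_cur + r_new produces the new row as (previous row) − q·(current row):
  row A: (25, 1, 0)   [1·25 + 0·2 = 25]
  row B: (2, 0, 1)   [0·25 + 1·2 = 2]
  25 = 12·2 + 1   → row C = row A − 12·row B = (1, 1, −12)   [check: 1·25 − 12·2 = 1]
  2 = 2·1 + 0   → remainder 0, stop. gcd = 1 (last nonzero row C).
The gcd is 1, so 2 is invertible mod 25. The last nonzero row gives 1·25 − 12·2 = 1, so t = −12. So 2^(−1) ≡ −12 ≡ 13 (mod 25). Verify: 2 · 13 = 26 ≡ 1 (mod 25). ✓

Final answer: 2^(−1) ≡ 13 (mod 25)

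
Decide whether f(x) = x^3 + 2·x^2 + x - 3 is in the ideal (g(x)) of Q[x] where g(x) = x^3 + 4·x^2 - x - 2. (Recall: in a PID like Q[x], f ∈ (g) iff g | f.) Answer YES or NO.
In Q[x] the ideal (g) consists of all multiples of g, so f ∈ (g) iff g | f, i.e. iff the remainder of f on division by g is 0. Divide f by g (g is monic, so eliminate the leading term of the running remainder at each step):
  leading term x^3: subtract (1)·g(x) = x^3 + 4·x^2 - x - 2, leaving -2·x^2 + 2·x - 1
The remainder r(x) = -2·x^2 + 2·x - 1 ≠ 0 (and deg r < deg g), so g ∤ f, i.e. f ∉ (g).

Final answer: NO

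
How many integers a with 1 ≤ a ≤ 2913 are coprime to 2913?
The number of a ∈ {1, ..., 2913} with gcd(a, 2913) = 1 is by definition Euler's totient φ(2913). φ is multiplicative, with φ(p^e) = p^e − p^(e−1). Factorise 2913 = 3 · 971. Then
  φ(2913) = (3 − 1) · (971 − 1) = 2 · 970 = 1940.
So there are 1940 such integers.

Final answer: 1940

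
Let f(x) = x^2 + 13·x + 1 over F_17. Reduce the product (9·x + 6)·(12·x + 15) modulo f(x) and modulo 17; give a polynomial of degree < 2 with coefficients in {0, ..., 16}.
a · b ≡ 10·x + 16 (mod f(x))

Multiply as integer polynomials: a · b = 108·x^2 + 207·x + 90. Reducing coefficients mod 17: a · b ≡ 6·x^2 + 3·x + 5. Now divide by f(x) = x^2 + 13·x + 1 in F_17[x], eliminating the leading term at each step:
  leading term 6·x^2: subtract (6)·f(x) = 6·x^2 + 10·x + 6, leaving 10·x + 16 (coefficients mod 17)
The degree is now < 2, so this is the remainder. Hence a · b ≡ 10·x + 16 in F_17[x]/(f).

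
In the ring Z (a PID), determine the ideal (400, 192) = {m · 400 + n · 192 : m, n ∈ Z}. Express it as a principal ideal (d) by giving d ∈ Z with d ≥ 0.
In the PID Z, (a, b) is generated by gcd(a, b). Compute gcd(400, 192) with the extended Euclidean algorithm, tracking rows (r, s, t) with s·400 + t·192 = r:
  row A: (400, 1, 0)   [1·400 + 0·192 = 400]
  row B: (192, 0, 1)   [0·400 + 1·192 = 192]
  400 = 2·192 + 16   → row C = row A − 2·row B = (16, 1, −2)   [check: 1·400 − 2·192 = 16]
  192 = 12·16 + 0   → remainder 0, stop. gcd = 16 (last nonzero row C).
So gcd(400, 192) = 16, with Bézout identity 1·400 − 2·192 = 16. Containment (⊇): the Bézout identity exhibits 16 as an element of (400, 192), giving (16) ⊆ (400, 192). Containment (⊆): since 16 | 400 and 16 | 192 (400 = 16·25, 192 = 16·12), every Z-linear combination of 400 and 192 is divisible by 16, so (400, 192) ⊆ (16). Therefore (400, 192) = (16), d = 16.

Final answer: (400, 192) = (16); d = 16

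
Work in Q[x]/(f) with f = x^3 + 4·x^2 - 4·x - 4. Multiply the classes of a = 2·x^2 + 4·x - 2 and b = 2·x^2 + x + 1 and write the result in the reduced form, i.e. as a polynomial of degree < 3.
a · b ≡ 42·x^2 - 6·x - 26 (mod f(x))

First multiply in Q[x] without reducing: a · b = 4·x^4 + 10·x^3 + 2·x^2 + 2·x - 2. Now divide by f(x) = x^3 + 4·x^2 - 4·x - 4, eliminating the leading term at each step:
  leading term 4·x^4: subtract (4·x)·f(x) = 4·x^4 + 16·x^3 - 16·x^2 - 16·x, leaving -6·x^3 + 18·x^2 + 18·x - 2
  leading term -6·x^3: subtract (-6)·f(x) = -6·x^3 - 24·x^2 + 24·x + 24, leaving 42·x^2 - 6·x - 26
The degree is now < 3, so this is the remainder. Hence a · b ≡ 42·x^2 - 6·x - 26 in Q[x]/(f).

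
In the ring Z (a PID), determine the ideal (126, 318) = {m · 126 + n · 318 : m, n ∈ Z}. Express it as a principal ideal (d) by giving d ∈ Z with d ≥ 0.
(126, 318) = (6); d = 6

In the PID Z, (a, b) is generated by gcd(a, b). Compute gcd(318, 126) with the extended Euclidean algorithm, tracking rows (r, s, t) with s·318 + t·126 = r:
  row A: (318, 1, 0)   [1·318 + 0·126 = 318]
  row B: (126, 0, 1)   [0·318 + 1·126 = 126]
  318 = 2·126 + 66   → row C = row A − 2·row B = (66, 1, −2)   [check: 1·318 − 2·126 = 66]
  126 = 1·66 + 60   → row D = row B − 1·row C = (60, −1, 3)   [check: −1·318 + 3·126 = 60]
  66 = 1·60 + 6   → row E = row C − 1·row D = (6, 2, −5)   [check: 2·318 − 5·126 = 6]
  60 = 10·6 + 0   → remainder 0, stop. gcd = 6 (last nonzero row E).
So gcd(126, 318) = 6, with Bézout identity 2·318 − 5·126 = 6. Containment (⊇): the Bézout identity exhibits 6 as an element of (126, 318), giving (6) ⊆ (126, 318). Containment (⊆): since 6 | 126 and 6 | 318 (126 = 6·21, 318 = 6·53), every Z-linear combination of 126 and 318 is divisible by 6, so (126, 318) ⊆ (6). Therefore (126, 318) = (6), d = 6.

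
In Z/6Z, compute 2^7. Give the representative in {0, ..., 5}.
2

Use repeated squaring. Binary(7) = 111. Walk through the bits of the exponent 7 left-to-right: at each bit after the leading one, square the running value, then multiply by 2 if the bit is 1 (always reducing mod 6):
  bit 1 = 1 (leading): start with 2.
  bit 2 = 1: square 2^2 = 4; bit is 1, so multiply 4·2 = 8 ≡ 2 (mod 6).
  bit 3 = 1: square 2^2 = 4; bit is 1, so multiply 4·2 = 8 ≡ 2 (mod 6).
Final value: 2^7 ≡ 2 (mod 6).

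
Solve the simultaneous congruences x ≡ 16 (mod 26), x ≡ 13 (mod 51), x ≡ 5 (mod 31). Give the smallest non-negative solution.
The moduli 26, 51, 31 are pairwise coprime, so by the CRT there is a unique solution mod 26·51·31 = 41106.
Solve by successive substitution. Start with x ≡ 16 (mod 26).
  Combine with x ≡ 13 (mod 51): write x = 16 + 26·t and require 16 + 26·t ≡ 13 (mod 51), i.e. 26·t ≡ 13 − 16 ≡ 48 (mod 51). Since 26^(−1) ≡ 2 (mod 51), t ≡ 2·48 ≡ 45 (mod 51). So x ≡ 16 + 26·45 = 1186 (mod 1326).
  Combine with x ≡ 5 (mod 31): write x = 1186 + 1326·t and require 1186 + 1326·t ≡ 5 (mod 31), i.e. 1326·t ≡ 5 − 1186 ≡ 28 (mod 31). Since 1326^(−1) ≡ 22 (mod 31) (1326 ≡ 24 (mod 31)), t ≡ 22·28 ≡ 27 (mod 31). So x ≡ 1186 + 1326·27 = 36988 (mod 41106).
Unique solution in [0, 41106): x = 36988.

Final answer: x ≡ 36988 (mod 41106); the representative in [0, 41106) is 36988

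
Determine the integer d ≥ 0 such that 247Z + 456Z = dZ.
In the PID Z, (a, b) is generated by gcd(a, b). Compute gcd(456, 247) with the extended Euclidean algorithm, tracking rows (r, s, t) with s·456 + t·247 = r:
  row A: (456, 1, 0)   [1·456 + 0·247 = 456]
  row B: (247, 0, 1)   [0·456 + 1·247 = 247]
  456 = 1·247 + 209   → row C = row A − 1·row B = (209, 1, −1)   [check: 1·456 − 1·247 = 209]
  247 = 1·209 + 38   → row D = row B − 1·row C = (38, −1, 2)   [check: −1·456 + 2·247 = 38]
  209 = 5·38 + 19   → row E = row C − 5·row D = (19, 6, −11)   [check: 6·456 − 11·247 = 19]
  38 = 2·19 + 0   → remainder 0, stop. gcd = 19 (last nonzero row E).
So gcd(247, 456) = 19, with Bézout identity 6·456 − 11·247 = 19. Containment (⊇): the Bézout identity exhibits 19 as an element of (247, 456), giving (19) ⊆ (247, 456). Containment (⊆): since 19 | 247 and 19 | 456 (247 = 19·13, 456 = 19·24), every Z-linear combination of 247 and 456 is divisible by 19, so (247, 456) ⊆ (19). Therefore (247, 456) = (19), d = 19.

Final answer: (247, 456) = (19); d = 19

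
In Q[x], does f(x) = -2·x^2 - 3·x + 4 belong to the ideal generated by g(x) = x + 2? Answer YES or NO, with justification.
NO

In Q[x] the ideal (g) consists of all multiples of g, so f ∈ (g) iff g | f, i.e. iff the remainder of f on division by g is 0. Divide f by g (g is monic, so eliminate the leading term of the running remainder at each step):
  leading term -2·x^2: subtract (-2·x)·g(x) = -2·x^2 - 4·x, leaving x + 4
  leading term x: subtract (1)·g(x) = x + 2, leaving 2
The remainder r(x) = 2 ≠ 0 (and deg r < deg g), so g ∤ f, i.e. f ∉ (g).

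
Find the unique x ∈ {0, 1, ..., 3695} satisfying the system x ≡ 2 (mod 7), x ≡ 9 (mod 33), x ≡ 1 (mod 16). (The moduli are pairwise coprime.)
The moduli 7, 33, 16 are pairwise coprime, so by the CRT there is a unique solution mod 7·33·16 = 3696.
Solve by successive substitution. Start with x ≡ 2 (mod 7).
  Combine with x ≡ 9 (mod 33): write x = 2 + 7·t and require 2 + 7·t ≡ 9 (mod 33), i.e. 7·t ≡ 9 − 2 ≡ 7 (mod 33). Since 7^(−1) ≡ 19 (mod 33), t ≡ 19·7 ≡ 1 (mod 33). So x ≡ 2 + 7·1 = 9 (mod 231).
  Combine with x ≡ 1 (mod 16): write x = 9 + 231·t and require 9 + 231·t ≡ 1 (mod 16), i.e. 231·t ≡ 1 − 9 ≡ 8 (mod 16). Since 231^(−1) ≡ 7 (mod 16) (231 ≡ 7 (mod 16)), t ≡ 7·8 ≡ 8 (mod 16). So x ≡ 9 + 231·8 = 1857 (mod 3696).
Unique solution in [0, 3696): x = 1857.

Final answer: x ≡ 1857 (mod 3696); the representative in [0, 3696) is 1857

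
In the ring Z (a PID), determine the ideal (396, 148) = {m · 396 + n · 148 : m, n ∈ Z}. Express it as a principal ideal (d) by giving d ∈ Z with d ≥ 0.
In the PID Z, (a, b) is generated by gcd(a, b). Compute gcd(396, 148) with the extended Euclidean algorithm, tracking rows (r, s, t) with s·396 + t·148 = r:
  row A: (396, 1, 0)   [1·396 + 0·148 = 396]
  row B: (148, 0, 1)   [0·396 + 1·148 = 148]
  396 = 2·148 + 100   → row C = row A − 2·row B = (100, 1, −2)   [check: 1·396 − 2·148 = 100]
  148 = 1·100 + 48   → row D = row B − 1·row C = (48, −1, 3)   [check: −1·396 + 3·148 = 48]
  100 = 2·48 + 4   → row E = row C − 2·row D = (4, 3, −8)   [check: 3·396 − 8·148 = 4]
  48 = 12·4 + 0   → remainder 0, stop. gcd = 4 (last nonzero row E).
So gcd(396, 148) = 4, with Bézout identity 3·396 − 8·148 = 4. Containment (⊇): the Bézout identity exhibits 4 as an element of (396, 148), giving (4) ⊆ (396, 148). Containment (⊆): since 4 | 396 and 4 | 148 (396 = 4·99, 148 = 4·37), every Z-linear combination of 396 and 148 is divisible by 4, so (396, 148) ⊆ (4). Therefore (396, 148) = (4), d = 4.

Final answer: (396, 148) = (4); d = 4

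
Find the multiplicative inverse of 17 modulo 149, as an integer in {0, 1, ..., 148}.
17^(−1) ≡ 114 (mod 149)

Apply the extended Euclidean algorithm to (149, 17), tracking rows (r, s, t) with s·149 + t·17 = r. Each division r_prev = q·r_cur + r_new produces the new row as (previous row) − q·(current row):
  row A: (149, 1, 0)   [1·149 + 0·17 = 149]
  row B: (17, 0, 1)   [0·149 + 1·17 = 17]
  149 = 8·17 + 13   → row C = row A − 8·row B = (13, 1, −8)   [check: 1·149 − 8·17 = 13]
  17 = 1·13 + 4   → row D = row B − 1·row C = (4, −1, 9)   [check: −1·149 + 9·17 = 4]
  13 = 3·4 + 1   → row E = row C − 3·row D = (1, 4, −35)   [check: 4·149 − 35·17 = 1]
  4 = 4·1 + 0   → remainder 0, stop. gcd = 1 (last nonzero row E).
The gcd is 1, so 17 is invertible mod 149. The last nonzero row gives 4·149 − 35·17 = 1, so t = −35. So 17^(−1) ≡ −35 ≡ 114 (mod 149). Verify: 17 · 114 = 1938 ≡ 1 (mod 149). ✓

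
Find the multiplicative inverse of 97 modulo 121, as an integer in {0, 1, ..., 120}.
Apply the extended Euclidean algorithm to (121, 97), tracking rows (r, s, t) with s·121 + t·97 = r. Each division r_prev = q·r_cur + r_new produces the new row as (previous row) − q·(current row):
  row A: (121, 1, 0)   [1·121 + 0·97 = 121]
  row B: (97, 0, 1)   [0·121 + 1·97 = 97]
  121 = 1·97 + 24   → row C = row A − 1·row B = (24, 1, −1)   [check: 1·121 − 1·97 = 24]
  97 = 4·24 + 1   → row D = row B − 4·row C = (1, −4, 5)   [check: −4·121 + 5·97 = 1]
  24 = 24·1 + 0   → remainder 0, stop. gcd = 1 (last nonzero row D).
The gcd is 1, so 97 is invertible mod 121. The last nonzero row gives −4·121 + 5·97 = 1, so t = 5. So 97^(−1) ≡ 5 (mod 121). Verify: 97 · 5 = 485 ≡ 1 (mod 121). ✓

Final answer: 97^(−1) ≡ 5 (mod 121)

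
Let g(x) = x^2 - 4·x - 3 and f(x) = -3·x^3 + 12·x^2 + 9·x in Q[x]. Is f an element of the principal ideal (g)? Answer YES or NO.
In Q[x] the ideal (g) consists of all multiples of g, so f ∈ (g) iff g | f, i.e. iff the remainder of f on division by g is 0. Divide f by g (g is monic, so eliminate the leading term of the running remainder at each step):
  leading term -3·x^3: subtract (-3·x)·g(x) = -3·x^3 + 12·x^2 + 9·x, leaving 0
The remainder is 0, so f(x) = g(x) · h(x) with h(x) = -3·x. Hence g | f, i.e. f ∈ (g).

Final answer: YES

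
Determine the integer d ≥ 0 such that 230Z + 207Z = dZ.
In the PID Z, (a, b) is generated by gcd(a, b). Compute gcd(230, 207) with the extended Euclidean algorithm, tracking rows (r, s, t) with s·230 + t·207 = r:
  row A: (230, 1, 0)   [1·230 + 0·207 = 230]
  row B: (207, 0, 1)   [0·230 + 1·207 = 207]
  230 = 1·207 + 23   → row C = row A − 1·row B = (23, 1, −1)   [check: 1·230 − 1·207 = 23]
  207 = 9·23 + 0   → remainder 0, stop. gcd = 23 (last nonzero row C).
So gcd(230, 207) = 23, with Bézout identity 1·230 − 1·207 = 23. Containment (⊇): the Bézout identity exhibits 23 as an element of (230, 207), giving (23) ⊆ (230, 207). Containment (⊆): since 23 | 230 and 23 | 207 (230 = 23·10, 207 = 23·9), every Z-linear combination of 230 and 207 is divisible by 23, so (230, 207) ⊆ (23). Therefore (230, 207) = (23), d = 23.

Final answer: (230, 207) = (23); d = 23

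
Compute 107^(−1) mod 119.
Apply the extended Euclidean algorithm to (119, 107), tracking rows (r, s, t) with s·119 + t·107 = r. Each division r_prev = q·r_cur + r_new produces the new row as (previous row) − q·(current row):
  row A: (119, 1, 0)   [1·119 + 0·107 = 119]
  row B: (107, 0, 1)   [0·119 + 1·107 = 107]
  119 = 1·107 + 12   → row C = row A − 1·row B = (12, 1, −1)   [check: 1·119 − 1·107 = 12]
  107 = 8·12 + 11   → row D = row B − 8·row C = (11, −8, 9)   [check: −8·119 + 9·107 = 11]
  12 = 1·11 + 1   → row E = row C − 1·row D = (1, 9, −10)   [check: 9·119 − 10·107 = 1]
  11 = 11·1 + 0   → remainder 0, stop. gcd = 1 (last nonzero row E).
The gcd is 1, so 107 is invertible mod 119. The last nonzero row gives 9·119 − 10·107 = 1, so t = −10. So 107^(−1) ≡ −10 ≡ 109 (mod 119). Verify: 107 · 109 = 11663 ≡ 1 (mod 119). ✓

Final answer: 107^(−1) ≡ 109 (mod 119)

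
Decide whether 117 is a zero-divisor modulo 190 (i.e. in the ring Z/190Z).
NO

gcd(117, 190) = 1, so 117 is a unit in Z/190Z (it has a multiplicative inverse). A unit cannot be a zero-divisor: if 117·b ≡ 0 then multiplying both sides by 117^(−1) gives b ≡ 0. So 117 is not a zero-divisor.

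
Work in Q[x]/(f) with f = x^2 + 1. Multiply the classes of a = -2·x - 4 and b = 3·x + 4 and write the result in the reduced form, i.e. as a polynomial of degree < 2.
a · b ≡ -20·x - 10 (mod f(x))

First multiply in Q[x] without reducing: a · b = -6·x^2 - 20·x - 16. Now divide by f(x) = x^2 + 1, eliminating the leading term at each step:
  leading term -6·x^2: subtract (-6)·f(x) = -6·x^2 - 6, leaving -20·x - 10
The degree is now < 2, so this is the remainder. Hence a · b ≡ -20·x - 10 in Q[x]/(f).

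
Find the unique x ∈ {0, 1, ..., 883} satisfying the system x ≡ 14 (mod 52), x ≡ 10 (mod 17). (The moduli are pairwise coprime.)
x ≡ 690 (mod 884); the representative in [0, 884) is 690

The moduli 52, 17 are pairwise coprime, so by the CRT there is a unique solution mod 52·17 = 884.
Solve by successive substitution. Start with x ≡ 14 (mod 52).
  Combine with x ≡ 10 (mod 17): write x = 14 + 52·t and require 14 + 52·t ≡ 10 (mod 17), i.e. 52·t ≡ 10 − 14 ≡ 13 (mod 17). Since 52^(−1) ≡ 1 (mod 17) (52 ≡ 1 (mod 17)), t ≡ 1·13 ≡ 13 (mod 17). So x ≡ 14 + 52·13 = 690 (mod 884).
Unique solution in [0, 884): x = 690.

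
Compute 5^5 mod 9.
Use repeated squaring. Binary(5) = 101. Walk through the bits of the exponent 5 left-to-right: at each bit after the leading one, square the running value, then multiply by 5 if the bit is 1 (always reducing mod 9):
  bit 1 = 1 (leading): start with 5.
  bit 2 = 0: square 5^2 = 25 ≡ 7 (mod 9).
  bit 3 = 1: square 7^2 = 49 ≡ 4; bit is 1, so multiply 4·5 = 20 ≡ 2 (mod 9).
Final value: 5^5 ≡ 2 (mod 9).

Final answer: 2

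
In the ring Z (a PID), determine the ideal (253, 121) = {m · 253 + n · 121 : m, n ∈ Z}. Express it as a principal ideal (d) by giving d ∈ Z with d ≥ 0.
In the PID Z, (a, b) is generated by gcd(a, b). Compute gcd(253, 121) with the extended Euclidean algorithm, tracking rows (r, s, t) with s·253 + t·121 = r:
  row A: (253, 1, 0)   [1·253 + 0·121 = 253]
  row B: (121, 0, 1)   [0·253 + 1·121 = 121]
  253 = 2·121 + 11   → row C = row A − 2·row B = (11, 1, −2)   [check: 1·253 − 2·121 = 11]
  121 = 11·11 + 0   → remainder 0, stop. gcd = 11 (last nonzero row C).
So gcd(253, 121) = 11, with Bézout identity 1·253 − 2·121 = 11. Containment (⊇): the Bézout identity exhibits 11 as an element of (253, 121), giving (11) ⊆ (253, 121). Containment (⊆): since 11 | 253 and 11 | 121 (253 = 11·23, 121 = 11·11), every Z-linear combination of 253 and 121 is divisible by 11, so (253, 121) ⊆ (11). Therefore (253, 121) = (11), d = 11.

Final answer: (253, 121) = (11); d = 11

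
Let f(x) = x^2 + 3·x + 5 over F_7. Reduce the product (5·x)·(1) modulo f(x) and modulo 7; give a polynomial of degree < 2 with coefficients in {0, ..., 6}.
Multiply as integer polynomials: a · b = 5·x. Reducing coefficients mod 7: a · b ≡ 5·x. This already has degree < 2, so no reduction by f is needed. Hence a · b ≡ 5·x in F_7[x]/(f).

Final answer: a · b ≡ 5·x (mod f(x))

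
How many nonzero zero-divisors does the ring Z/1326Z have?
Z/1326Z has 941 nonzero zero-divisors

In Z/1326Z each nonzero element is either a unit (gcd with 1326 is 1) or a zero-divisor (gcd > 1). The number of units is φ(1326): factorise 1326 = 2 · 3 · 13 · 17, so φ(1326) = (2 − 1) · (3 − 1) · (13 − 1) · (17 − 1) = 1 · 2 · 12 · 16 = 384. The nonzero elements number 1326 − 1 = 1325. Hence the nonzero zero-divisors number 1325 − 384 = 941.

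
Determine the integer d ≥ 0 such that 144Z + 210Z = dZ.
In the PID Z, (a, b) is generated by gcd(a, b). Compute gcd(210, 144) with the extended Euclidean algorithm, tracking rows (r, s, t) with s·210 + t·144 = r:
  row A: (210, 1, 0)   [1·210 + 0·144 = 210]
  row B: (144, 0, 1)   [0·210 + 1·144 = 144]
  210 = 1·144 + 66   → row C = row A − 1·row B = (66, 1, −1)   [check: 1·210 − 1·144 = 66]
  144 = 2·66 + 12   → row D = row B − 2·row C = (12, −2, 3)   [check: −2·210 + 3·144 = 12]
  66 = 5·12 + 6   → row E = row C − 5·row D = (6, 11, −16)   [check: 11·210 − 16·144 = 6]
  12 = 2·6 + 0   → remainder 0, stop. gcd = 6 (last nonzero row E).
So gcd(144, 210) = 6, with Bézout identity 11·210 − 16·144 = 6. Containment (⊇): the Bézout identity exhibits 6 as an element of (144, 210), giving (6) ⊆ (144, 210). Containment (⊆): since 6 | 144 and 6 | 210 (144 = 6·24, 210 = 6·35), every Z-linear combination of 144 and 210 is divisible by 6, so (144, 210) ⊆ (6). Therefore (144, 210) = (6), d = 6.

Final answer: (144, 210) = (6); d = 6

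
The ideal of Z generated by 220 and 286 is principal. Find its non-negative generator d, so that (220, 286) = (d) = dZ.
In the PID Z, (a, b) is generated by gcd(a, b). Compute gcd(286, 220) with the extended Euclidean algorithm, tracking rows (r, s, t) with s·286 + t·220 = r:
  row A: (286, 1, 0)   [1·286 + 0·220 = 286]
  row B: (220, 0, 1)   [0·286 + 1·220 = 220]
  286 = 1·220 + 66   → row C = row A − 1·row B = (66, 1, −1)   [check: 1·286 − 1·220 = 66]
  220 = 3·66 + 22   → row D = row B − 3·row C = (22, −3, 4)   [check: −3·286 + 4·220 = 22]
  66 = 3·22 + 0   → remainder 0, stop. gcd = 22 (last nonzero row D).
So gcd(220, 286) = 22, with Bézout identity −3·286 + 4·220 = 22. Containment (⊇): the Bézout identity exhibits 22 as an element of (220, 286), giving (22) ⊆ (220, 286). Containment (⊆): since 22 | 220 and 22 | 286 (220 = 22·10, 286 = 22·13), every Z-linear combination of 220 and 286 is divisible by 22, so (220, 286) ⊆ (22). Therefore (220, 286) = (22), d = 22.

Final answer: (220, 286) = (22); d = 22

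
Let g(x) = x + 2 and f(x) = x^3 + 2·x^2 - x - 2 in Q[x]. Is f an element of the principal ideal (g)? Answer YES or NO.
YES

In Q[x] the ideal (g) consists of all multiples of g, so f ∈ (g) iff g | f, i.e. iff the remainder of f on division by g is 0. Divide f by g (g is monic, so eliminate the leading term of the running remainder at each step):
  leading term x^3: subtract (x^2)·g(x) = x^3 + 2·x^2, leaving -x - 2
  leading term -x: subtract (-1)·g(x) = -x - 2, leaving 0
The remainder is 0, so f(x) = g(x) · h(x) with h(x) = x^2 - 1. Hence g | f, i.e. f ∈ (g).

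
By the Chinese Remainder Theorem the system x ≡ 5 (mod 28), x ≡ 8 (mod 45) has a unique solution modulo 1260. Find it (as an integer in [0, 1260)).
The moduli 28, 45 are pairwise coprime, so by the CRT there is a unique solution mod 28·45 = 1260.
Solve by successive substitution. Start with x ≡ 5 (mod 28).
  Combine with x ≡ 8 (mod 45): write x = 5 + 28·t and require 5 + 28·t ≡ 8 (mod 45), i.e. 28·t ≡ 8 − 5 ≡ 3 (mod 45). Since 28^(−1) ≡ 37 (mod 45), t ≡ 37·3 ≡ 21 (mod 45). So x ≡ 5 + 28·21 = 593 (mod 1260).
Unique solution in [0, 1260): x = 593.

Final answer: x ≡ 593 (mod 1260); the representative in [0, 1260) is 593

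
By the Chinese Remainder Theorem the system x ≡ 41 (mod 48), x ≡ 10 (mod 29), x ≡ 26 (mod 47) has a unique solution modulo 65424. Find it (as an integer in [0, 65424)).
x ≡ 12857 (mod 65424); the representative in [0, 65424) is 12857

The moduli 48, 29, 47 are pairwise coprime, so by the CRT there is a unique solution mod 48·29·47 = 65424.
Solve by successive substitution. Start with x ≡ 41 (mod 48).
  Combine with x ≡ 10 (mod 29): write x = 41 + 48·t and require 41 + 48·t ≡ 10 (mod 29), i.e. 48·t ≡ 10 − 41 ≡ 27 (mod 29). Since 48^(−1) ≡ 26 (mod 29) (48 ≡ 19 (mod 29)), t ≡ 26·27 ≡ 6 (mod 29). So x ≡ 41 + 48·6 = 329 (mod 1392).
  Combine with x ≡ 26 (mod 47): write x = 329 + 1392·t and require 329 + 1392·t ≡ 26 (mod 47), i.e. 1392·t ≡ 26 − 329 ≡ 26 (mod 47). Since 1392^(−1) ≡ 13 (mod 47) (1392 ≡ 29 (mod 47)), t ≡ 13·26 ≡ 9 (mod 47). So x ≡ 329 + 1392·9 = 12857 (mod 65424).
Unique solution in [0, 65424): x = 12857.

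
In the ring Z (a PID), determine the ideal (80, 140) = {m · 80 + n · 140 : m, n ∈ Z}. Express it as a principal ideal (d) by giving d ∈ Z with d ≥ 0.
In the PID Z, (a, b) is generated by gcd(a, b). Compute gcd(140, 80) with the extended Euclidean algorithm, tracking rows (r, s, t) with s·140 + t·80 = r:
  row A: (140, 1, 0)   [1·140 + 0·80 = 140]
  row B: (80, 0, 1)   [0·140 + 1·80 = 80]
  140 = 1·80 + 60   → row C = row A − 1·row B = (60, 1, −1)   [check: 1·140 − 1·80 = 60]
  80 = 1·60 + 20   → row D = row B − 1·row C = (20, −1, 2)   [check: −1·140 + 2·80 = 20]
  60 = 3·20 + 0   → remainder 0, stop. gcd = 20 (last nonzero row D).
So gcd(80, 140) = 20, with Bézout identity −1·140 + 2·80 = 20. Containment (⊇): the Bézout identity exhibits 20 as an element of (80, 140), giving (20) ⊆ (80, 140). Containment (⊆): since 20 | 80 and 20 | 140 (80 = 20·4, 140 = 20·7), every Z-linear combination of 80 and 140 is divisible by 20, so (80, 140) ⊆ (20). Therefore (80, 140) = (20), d = 20.

Final answer: (80, 140) = (20); d = 20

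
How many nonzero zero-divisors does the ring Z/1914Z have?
In Z/1914Z each nonzero element is either a unit (gcd with 1914 is 1) or a zero-divisor (gcd > 1). The number of units is φ(1914): factorise 1914 = 2 · 3 · 11 · 29, so φ(1914) = (2 − 1) · (3 − 1) · (11 − 1) · (29 − 1) = 1 · 2 · 10 · 28 = 560. The nonzero elements number 1914 − 1 = 1913. Hence the nonzero zero-divisors number 1913 − 560 = 1353.

Final answer: Z/1914Z has 1353 nonzero zero-divisors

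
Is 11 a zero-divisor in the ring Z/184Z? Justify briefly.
NO

gcd(11, 184) = 1, so 11 is a unit in Z/184Z (it has a multiplicative inverse). A unit cannot be a zero-divisor: if 11·b ≡ 0 then multiplying both sides by 11^(−1) gives b ≡ 0. So 11 is not a zero-divisor.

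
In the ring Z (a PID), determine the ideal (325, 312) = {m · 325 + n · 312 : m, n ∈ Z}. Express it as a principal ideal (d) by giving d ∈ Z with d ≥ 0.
In the PID Z, (a, b) is generated by gcd(a, b). Compute gcd(325, 312) with the extended Euclidean algorithm, tracking rows (r, s, t) with s·325 + t·312 = r:
  row A: (325, 1, 0)   [1·325 + 0·312 = 325]
  row B: (312, 0, 1)   [0·325 + 1·312 = 312]
  325 = 1·312 + 13   → row C = row A − 1·row B = (13, 1, −1)   [check: 1·325 − 1·312 = 13]
  312 = 24·13 + 0   → remainder 0, stop. gcd = 13 (last nonzero row C).
So gcd(325, 312) = 13, with Bézout identity 1·325 − 1·312 = 13. Containment (⊇): the Bézout identity exhibits 13 as an element of (325, 312), giving (13) ⊆ (325, 312). Containment (⊆): since 13 | 325 and 13 | 312 (325 = 13·25, 312 = 13·24), every Z-linear combination of 325 and 312 is divisible by 13, so (325, 312) ⊆ (13). Therefore (325, 312) = (13), d = 13.

Final answer: (325, 312) = (13); d = 13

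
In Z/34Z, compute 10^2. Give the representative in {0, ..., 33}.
Use repeated squaring. Binary(2) = 10. Walk through the bits of the exponent 2 left-to-right: at each bit after the leading one, square the running value, then multiply by 10 if the bit is 1 (always reducing mod 34):
  bit 1 = 1 (leading): start with 10.
  bit 2 = 0: square 10^2 = 100 ≡ 32 (mod 34).
Final value: 10^2 ≡ 32 (mod 34).

Final answer: 32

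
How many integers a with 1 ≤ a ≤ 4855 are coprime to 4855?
3880

The number of a ∈ {1, ..., 4855} with gcd(a, 4855) = 1 is by definition Euler's totient φ(4855). φ is multiplicative, with φ(p^e) = p^e − p^(e−1). Factorise 4855 = 5 · 971. Then
  φ(4855) = (5 − 1) · (971 − 1) = 4 · 970 = 3880.
So there are 3880 such integers.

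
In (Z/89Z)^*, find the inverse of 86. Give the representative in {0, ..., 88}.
Apply the extended Euclidean algorithm to (89, 86), tracking rows (r, s, t) with s·89 + t·86 = r. Each division r_prev = q·r_cur + r_new produces the new row as (previous row) − q·(current row):
  row A: (89, 1, 0)   [1·89 + 0·86 = 89]
  row B: (86, 0, 1)   [0·89 + 1·86 = 86]
  89 = 1·86 + 3   → row C = row A − 1·row B = (3, 1, −1)   [check: 1·89 − 1·86 = 3]
  86 = 28·3 + 2   → row D = row B − 28·row C = (2, −28, 29)   [check: −28·89 + 29·86 = 2]
  3 = 1·2 + 1   → row E = row C − 1·row D = (1, 29, −30)   [check: 29·89 − 30·86 = 1]
  2 = 2·1 + 0   → remainder 0, stop. gcd = 1 (last nonzero row E).
The gcd is 1, so 86 is invertible mod 89. The last nonzero row gives 29·89 − 30·86 = 1, so t = −30. So 86^(−1) ≡ −30 ≡ 59 (mod 89). Verify: 86 · 59 = 5074 ≡ 1 (mod 89). ✓

Final answer: 86^(−1) ≡ 59 (mod 89)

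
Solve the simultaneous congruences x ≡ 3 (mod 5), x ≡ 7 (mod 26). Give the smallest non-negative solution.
x ≡ 33 (mod 130); the representative in [0, 130) is 33

The moduli 5, 26 are pairwise coprime, so by the CRT there is a unique solution mod 5·26 = 130.
Solve by successive substitution. Start with x ≡ 3 (mod 5).
  Combine with x ≡ 7 (mod 26): write x = 3 + 5·t and require 3 + 5·t ≡ 7 (mod 26), i.e. 5·t ≡ 7 − 3 ≡ 4 (mod 26). Since 5^(−1) ≡ 21 (mod 26), t ≡ 21·4 ≡ 6 (mod 26). So x ≡ 3 + 5·6 = 33 (mod 130).
Unique solution in [0, 130): x = 33.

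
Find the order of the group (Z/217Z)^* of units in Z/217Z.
(Z/217Z)^* consists of the classes a with gcd(a, 217) = 1, so its order is φ(217). φ is multiplicative, with φ(p^e) = p^e − p^(e−1). Factorise 217 = 7 · 31. Then
  φ(217) = (7 − 1) · (31 − 1) = 6 · 30 = 180.
Thus |(Z/217Z)^*| = 180.

Final answer: |(Z/217Z)^*| = 180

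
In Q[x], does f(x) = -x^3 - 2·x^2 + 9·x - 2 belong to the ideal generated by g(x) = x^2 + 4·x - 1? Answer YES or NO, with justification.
YES

In Q[x] the ideal (g) consists of all multiples of g, so f ∈ (g) iff g | f, i.e. iff the remainder of f on division by g is 0. Divide f by g (g is monic, so eliminate the leading term of the running remainder at each step):
  leading term -x^3: subtract (-x)·g(x) = -x^3 - 4·x^2 + x, leaving 2·x^2 + 8·x - 2
  leading term 2·x^2: subtract (2)·g(x) = 2·x^2 + 8·x - 2, leaving 0
The remainder is 0, so f(x) = g(x) · h(x) with h(x) = 2 - x. Hence g | f, i.e. f ∈ (g).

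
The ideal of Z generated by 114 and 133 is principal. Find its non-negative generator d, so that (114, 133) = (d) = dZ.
In the PID Z, (a, b) is generated by gcd(a, b). Compute gcd(133, 114) with the extended Euclidean algorithm, tracking rows (r, s, t) with s·133 + t·114 = r:
  row A: (133, 1, 0)   [1·133 + 0·114 = 133]
  row B: (114, 0, 1)   [0·133 + 1·114 = 114]
  133 = 1·114 + 19   → row C = row A − 1·row B = (19, 1, −1)   [check: 1·133 − 1·114 = 19]
  114 = 6·19 + 0   → remainder 0, stop. gcd = 19 (last nonzero row C).
So gcd(114, 133) = 19, with Bézout identity 1·133 − 1·114 = 19. Containment (⊇): the Bézout identity exhibits 19 as an element of (114, 133), giving (19) ⊆ (114, 133). Containment (⊆): since 19 | 114 and 19 | 133 (114 = 19·6, 133 = 19·7), every Z-linear combination of 114 and 133 is divisible by 19, so (114, 133) ⊆ (19). Therefore (114, 133) = (19), d = 19.

Final answer: (114, 133) = (19); d = 19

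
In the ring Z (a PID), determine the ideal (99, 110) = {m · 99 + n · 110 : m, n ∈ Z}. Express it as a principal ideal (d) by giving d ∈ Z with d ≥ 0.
In the PID Z, (a, b) is generated by gcd(a, b). Compute gcd(110, 99) with the extended Euclidean algorithm, tracking rows (r, s, t) with s·110 + t·99 = r:
  row A: (110, 1, 0)   [1·110 + 0·99 = 110]
  row B: (99, 0, 1)   [0·110 + 1·99 = 99]
  110 = 1·99 + 11   → row C = row A − 1·row B = (11, 1, −1)   [check: 1·110 − 1·99 = 11]
  99 = 9·11 + 0   → remainder 0, stop. gcd = 11 (last nonzero row C).
So gcd(99, 110) = 11, with Bézout identity 1·110 − 1·99 = 11. Containment (⊇): the Bézout identity exhibits 11 as an element of (99, 110), giving (11) ⊆ (99, 110). Containment (⊆): since 11 | 99 and 11 | 110 (99 = 11·9, 110 = 11·10), every Z-linear combination of 99 and 110 is divisible by 11, so (99, 110) ⊆ (11). Therefore (99, 110) = (11), d = 11.

Final answer: (99, 110) = (11); d = 11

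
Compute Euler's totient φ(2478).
φ is multiplicative, with φ(p^e) = p^e − p^(e−1). Factorise 2478 = 2 · 3 · 7 · 59. Then
  φ(2478) = (2 − 1) · (3 − 1) · (7 − 1) · (59 − 1) = 1 · 2 · 6 · 58 = 696.

Final answer: φ(2478) = 696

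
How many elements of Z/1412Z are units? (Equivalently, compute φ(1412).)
Z/1412Z has φ(1412) = 704 units

An element a ∈ Z/1412Z is a unit iff gcd(a, 1412) = 1, so the number of units is φ(1412). φ is multiplicative, with φ(p^e) = p^e − p^(e−1). Factorise 1412 = 2^2 · 353. Then
  φ(1412) = (2^2 − 2^1) · (353 − 1) = 2 · 352 = 704.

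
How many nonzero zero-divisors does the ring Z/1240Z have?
In Z/1240Z each nonzero element is either a unit (gcd with 1240 is 1) or a zero-divisor (gcd > 1). The number of units is φ(1240): factorise 1240 = 2^3 · 5 · 31, so φ(1240) = (2^3 − 2^2) · (5 − 1) · (31 − 1) = 4 · 4 · 30 = 480. The nonzero elements number 1240 − 1 = 1239. Hence the nonzero zero-divisors number 1239 − 480 = 759.

Final answer: Z/1240Z has 759 nonzero zero-divisors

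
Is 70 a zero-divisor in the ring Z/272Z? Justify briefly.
gcd(70, 272) = 2 > 1, so 70 is not a unit in Z/272Z. In Z/nZ every nonzero non-unit is a zero-divisor: explicitly, take b = 272/gcd = 136 ≠ 0 (mod 272); then 70·136 = 9520 = 35·272, i.e. 70·136 ≡ 0 (mod 272). So 70 is a zero-divisor.

Final answer: YES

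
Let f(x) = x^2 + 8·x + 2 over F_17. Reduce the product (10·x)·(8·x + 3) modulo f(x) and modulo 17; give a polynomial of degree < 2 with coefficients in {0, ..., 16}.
Multiply as integer polynomials: a · b = 80·x^2 + 30·x. Reducing coefficients mod 17: a · b ≡ 12·x^2 + 13·x. Now divide by f(x) = x^2 + 8·x + 2 in F_17[x], eliminating the leading term at each step:
  leading term 12·x^2: subtract (12)·f(x) = 12·x^2 + 11·x + 7, leaving 2·x + 10 (coefficients mod 17)
The degree is now < 2, so this is the remainder. Hence a · b ≡ 2·x + 10 in F_17[x]/(f).

Final answer: a · b ≡ 2·x + 10 (mod f(x))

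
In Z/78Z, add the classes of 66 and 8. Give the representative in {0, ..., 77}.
74

Both summands are already reduced mod 78. 66 + 8 = 74; 74 = 0·78 + 74, so (66 + 8) mod 78 = 74.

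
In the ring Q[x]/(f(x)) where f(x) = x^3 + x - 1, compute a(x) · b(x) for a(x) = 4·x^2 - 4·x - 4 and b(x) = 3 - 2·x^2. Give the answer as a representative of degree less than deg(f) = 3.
a · b ≡ 28·x^2 - 28·x - 4 (mod f(x))

First multiply in Q[x] without reducing: a · b = -8·x^4 + 8·x^3 + 20·x^2 - 12·x - 12. Now divide by f(x) = x^3 + x - 1, eliminating the leading term at each step:
  leading term -8·x^4: subtract (-8·x)·f(x) = -8·x^4 - 8·x^2 + 8·x, leaving 8·x^3 + 28·x^2 - 20·x - 12
  leading term 8·x^3: subtract (8)·f(x) = 8·x^3 + 8·x - 8, leaving 28·x^2 - 28·x - 4
The degree is now < 3, so this is the remainder. Hence a · b ≡ 28·x^2 - 28·x - 4 in Q[x]/(f).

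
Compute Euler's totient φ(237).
φ is multiplicative, with φ(p^e) = p^e − p^(e−1). Factorise 237 = 3 · 79. Then
  φ(237) = (3 − 1) · (79 − 1) = 2 · 78 = 156.

Final answer: φ(237) = 156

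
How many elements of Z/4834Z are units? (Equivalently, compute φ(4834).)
An element a ∈ Z/4834Z is a unit iff gcd(a, 4834) = 1, so the number of units is φ(4834). φ is multiplicative, with φ(p^e) = p^e − p^(e−1). Factorise 4834 = 2 · 2417. Then
  φ(4834) = (2 − 1) · (2417 − 1) = 1 · 2416 = 2416.

Final answer: Z/4834Z has φ(4834) = 2416 units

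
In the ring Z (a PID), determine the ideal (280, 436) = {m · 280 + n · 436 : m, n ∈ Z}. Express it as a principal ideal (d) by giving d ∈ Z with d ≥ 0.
In the PID Z, (a, b) is generated by gcd(a, b). Compute gcd(436, 280) with the extended Euclidean algorithm, tracking rows (r, s, t) with s·436 + t·280 = r:
  row A: (436, 1, 0)   [1·436 + 0·280 = 436]
  row B: (280, 0, 1)   [0·436 + 1·280 = 280]
  436 = 1·280 + 156   → row C = row A − 1·row B = (156, 1, −1)   [check: 1·436 − 1·280 = 156]
  280 = 1·156 + 124   → row D = row B − 1·row C = (124, −1, 2)   [check: −1·436 + 2·280 = 124]
  156 = 1·124 + 32   → row E = row C − 1·row D = (32, 2, −3)   [check: 2·436 − 3·280 = 32]
  124 = 3·32 + 28   → row F = row D − 3·row E = (28, −7, 11)   [check: −7·436 + 11·280 = 28]
  32 = 1·28 + 4   → row G = row E − 1·row F = (4, 9, −14)   [check: 9·436 − 14·280 = 4]
  28 = 7·4 + 0   → remainder 0, stop. gcd = 4 (last nonzero row G).
So gcd(280, 436) = 4, with Bézout identity 9·436 − 14·280 = 4. Containment (⊇): the Bézout identity exhibits 4 as an element of (280, 436), giving (4) ⊆ (280, 436). Containment (⊆): since 4 | 280 and 4 | 436 (280 = 4·70, 436 = 4·109), every Z-linear combination of 280 and 436 is divisible by 4, so (280, 436) ⊆ (4). Therefore (280, 436) = (4), d = 4.

Final answer: (280, 436) = (4); d = 4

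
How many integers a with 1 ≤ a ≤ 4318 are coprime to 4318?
The number of a ∈ {1, ..., 4318} with gcd(a, 4318) = 1 is by definition Euler's totient φ(4318). φ is multiplicative, with φ(p^e) = p^e − p^(e−1). Factorise 4318 = 2 · 17 · 127. Then
  φ(4318) = (2 − 1) · (17 − 1) · (127 − 1) = 1 · 16 · 126 = 2016.
So there are 2016 such integers.

Final answer: 2016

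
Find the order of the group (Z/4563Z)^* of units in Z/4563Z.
(Z/4563Z)^* consists of the classes a with gcd(a, 4563) = 1, so its order is φ(4563). φ is multiplicative, with φ(p^e) = p^e − p^(e−1). Factorise 4563 = 3^3 · 13^2. Then
  φ(4563) = (3^3 − 3^2) · (13^2 − 13^1) = 18 · 156 = 2808.
Thus |(Z/4563Z)^*| = 2808.

Final answer: |(Z/4563Z)^*| = 2808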